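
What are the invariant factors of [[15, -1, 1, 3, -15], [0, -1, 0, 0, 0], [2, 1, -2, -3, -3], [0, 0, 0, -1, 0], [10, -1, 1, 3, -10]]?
x + 1, x + 1, (x - 5)(x + 1)^2

The Jordan structure of A has elementary divisors (x + 1)^2, (x + 1), (x + 1), (x - 5). Arranging the block sizes at each eigenvalue in decreasing order and taking row products gives the invariant factors.

Invariant factors (smallest first, each dividing the next): x + 1, x + 1, (x - 5)(x + 1)^2.

Check: the last factor (x - 5)(x + 1)^2 is the minimal polynomial, and the product (x - 5)(x + 1)^4 is the characteristic polynomial.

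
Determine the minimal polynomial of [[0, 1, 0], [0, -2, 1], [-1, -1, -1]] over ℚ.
m_A(x) = (x + 1)^3

The characteristic polynomial factors as (x + 1)^3. The minimal polynomial is ∏(x - λ)^{k_λ} where k_λ is the size of the largest Jordan block at λ.

For λ = -1: rank(A + I) = 2, and the largest Jordan block has size 3 (the smallest k with rank((A + I)^k) = rank((A + I)^(k+1))).

So m_A(x) = (x + 1)^3.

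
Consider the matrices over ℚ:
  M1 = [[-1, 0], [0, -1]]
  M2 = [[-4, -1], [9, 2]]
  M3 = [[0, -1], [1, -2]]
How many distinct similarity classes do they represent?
Characteristic polynomials: χ_{M1} = (x + 1)^2, χ_{M2} = (x + 1)^2, χ_{M3} = (x + 1)^2.

{M1}: invariant factors x + 1, x + 1.

{M2, M3}: invariant factors (x + 1)^2.

Matrices are similar if and only if their invariant-factor lists agree; the partition into similarity classes is {M1}, {M2, M3}.

2 classes: {M1}, {M2, M3}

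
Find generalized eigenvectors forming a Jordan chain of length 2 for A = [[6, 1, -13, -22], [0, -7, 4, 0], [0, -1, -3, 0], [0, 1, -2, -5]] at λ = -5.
We seek v_1 ∈ ker((A + 5I)^2) \ ker(A + 5I), then set v_{i+1} = (A + 5I) v_i.

One such chain is v_1 = [[3, -9, -5, 4]]^T, v_2 = [[1, -2, -1, 1]]^T. Check: (A + 5I) v_2 = [[0, 0, 0, 0]]^T = 0.

v_1 = [[3, -9, -5, 4]]^T, v_2 = [[1, -2, -1, 1]]^T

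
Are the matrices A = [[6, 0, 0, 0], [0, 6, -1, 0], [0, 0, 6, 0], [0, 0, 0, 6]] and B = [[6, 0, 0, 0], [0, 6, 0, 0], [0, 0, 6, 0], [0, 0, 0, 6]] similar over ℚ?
Both have characteristic polynomial (x - 6)^4, but the minimal polynomial of A is (x - 6)^2 while the minimal polynomial of B is x - 6. The minimal polynomial is a similarity invariant, so A and B are not similar.

No.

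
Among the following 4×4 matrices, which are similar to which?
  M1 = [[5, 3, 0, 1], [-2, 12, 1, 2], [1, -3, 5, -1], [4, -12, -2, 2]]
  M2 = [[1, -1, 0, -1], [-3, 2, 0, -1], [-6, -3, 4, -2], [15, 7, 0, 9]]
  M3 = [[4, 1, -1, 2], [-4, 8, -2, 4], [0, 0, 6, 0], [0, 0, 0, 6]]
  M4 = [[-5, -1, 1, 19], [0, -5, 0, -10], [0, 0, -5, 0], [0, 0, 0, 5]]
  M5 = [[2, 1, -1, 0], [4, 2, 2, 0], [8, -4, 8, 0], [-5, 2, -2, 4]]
4 classes: {M1}, {M2, M5}, {M3}, {M4}

Characteristic polynomials: χ_{M1} = (x - 6)^4, χ_{M2} = (x - 4)^4, χ_{M3} = (x - 6)^4, χ_{M4} = (x - 5)(x + 5)^3, χ_{M5} = (x - 4)^4.

{M1}: invariant factors x - 6, (x - 6)^3.

{M2, M5}: invariant factors x - 4, (x - 4)^3.

{M3}: invariant factors x - 6, x - 6, (x - 6)^2.

{M4}: invariant factors x + 5, (x - 5)(x + 5)^2.

Matrices are similar if and only if their invariant-factor lists agree; the partition into similarity classes is {M1}, {M2, M5}, {M3}, {M4}.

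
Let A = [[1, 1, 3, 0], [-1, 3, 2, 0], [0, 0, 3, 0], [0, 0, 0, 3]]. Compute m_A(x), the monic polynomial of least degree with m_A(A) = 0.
The characteristic polynomial factors as (x - 3)^2(x - 2)^2. The minimal polynomial is ∏(x - λ)^{k_λ} where k_λ is the size of the largest Jordan block at λ.

For λ = 2: rank(A - 2I) = 3, and the largest Jordan block has size 2 (the smallest k with rank((A - 2I)^k) = rank((A - 2I)^(k+1))).
For λ = 3: rank(A - 3I) = 2, and the largest Jordan block has size 1 (the smallest k with rank((A - 3I)^k) = rank((A - 3I)^(k+1))).

So m_A(x) = (x - 3)(x - 2)^2.

m_A(x) = (x - 3)(x - 2)^2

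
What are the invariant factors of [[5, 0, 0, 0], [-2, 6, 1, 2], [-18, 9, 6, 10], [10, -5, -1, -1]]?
The Jordan structure of A has elementary divisors (x - 1), (x - 5)^2, (x - 5). Arranging the block sizes at each eigenvalue in decreasing order and taking row products gives the invariant factors.

Invariant factors (smallest first, each dividing the next): x - 5, (x - 5)^2(x - 1).

Check: the last factor (x - 5)^2(x - 1) is the minimal polynomial, and the product (x - 5)^3(x - 1) is the characteristic polynomial.

x - 5, (x - 5)^2(x - 1)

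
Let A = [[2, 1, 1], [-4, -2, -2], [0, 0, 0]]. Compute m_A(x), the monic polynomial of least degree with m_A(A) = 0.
The characteristic polynomial factors as x^3. The minimal polynomial is ∏(x - λ)^{k_λ} where k_λ is the size of the largest Jordan block at λ.

For λ = 0: rank(A) = 1, and the largest Jordan block has size 2 (the smallest k with rank(A^k) = rank(A^(k+1))).

So m_A(x) = x^2.

m_A(x) = x^2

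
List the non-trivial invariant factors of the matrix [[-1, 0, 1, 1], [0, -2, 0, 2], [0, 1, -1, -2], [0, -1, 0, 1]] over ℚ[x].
The Jordan structure of A has elementary divisors (x + 1)^2, (x + 1), x. Arranging the block sizes at each eigenvalue in decreasing order and taking row products gives the invariant factors.

Invariant factors (smallest first, each dividing the next): x + 1, x(x + 1)^2.

Check: the last factor x(x + 1)^2 is the minimal polynomial, and the product x(x + 1)^3 is the characteristic polynomial.

x + 1, x(x + 1)^2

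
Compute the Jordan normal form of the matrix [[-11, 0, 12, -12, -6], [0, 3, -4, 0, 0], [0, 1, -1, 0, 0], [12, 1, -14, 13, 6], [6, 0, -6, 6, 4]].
J = [[1, 1, 0, 0, 0], [0, 1, 0, 0, 0], [0, 0, 1, 0, 0], [0, 0, 0, 1, 0], [0, 0, 0, 0, 4]]

The characteristic polynomial is det(xI - A) = (x - 4)(x - 1)^4, so the eigenvalues are 1 (algebraic multiplicity 4), 4 (algebraic multiplicity 1).

For λ = 1: rank(A - I) = 2, rank((A - I)^2) = 1. The eigenspace has dimension 5 - 2 = 3, so there are 3 Jordan blocks; the rank sequence gives block sizes [2, 1, 1].

For λ = 4: algebraic multiplicity 1 gives one 1×1 block.

Assembling the blocks gives the Jordan form J above.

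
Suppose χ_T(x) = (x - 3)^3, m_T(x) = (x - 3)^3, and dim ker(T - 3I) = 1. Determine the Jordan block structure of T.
λ = 3: algebraic multiplicity 3 (exponent in χ_T), largest block size 3 (exponent in m_T), 1 block (geometric multiplicity). This forces block sizes [3].

Jordan blocks: (3, 3)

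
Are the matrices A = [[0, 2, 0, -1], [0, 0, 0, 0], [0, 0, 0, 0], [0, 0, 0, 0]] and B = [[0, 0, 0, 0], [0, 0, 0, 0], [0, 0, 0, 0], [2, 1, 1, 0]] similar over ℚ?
Yes.

Two matrices over a field are similar if and only if they have the same invariant factors.

Both A and B have characteristic polynomial x^4 and minimal polynomial x^2. Computing further, both have invariant factors x, x, x^2. Hence A and B are similar.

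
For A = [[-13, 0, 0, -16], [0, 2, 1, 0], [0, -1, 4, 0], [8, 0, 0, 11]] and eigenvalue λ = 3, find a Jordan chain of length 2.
We seek v_1 ∈ ker((A - 3I)^2) \ ker(A - 3I), then set v_{i+1} = (A - 3I) v_i.

One such chain is v_1 = [[0, -1, 0, 0]]^T, v_2 = [[0, 1, 1, 0]]^T. Check: (A - 3I) v_2 = [[0, 0, 0, 0]]^T = 0.

v_1 = [[0, -1, 0, 0]]^T, v_2 = [[0, 1, 1, 0]]^T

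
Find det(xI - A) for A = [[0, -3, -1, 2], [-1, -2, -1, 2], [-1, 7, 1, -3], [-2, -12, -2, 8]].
χ_A(x) = (x - 4)(x - 1)^3

xI - A = [[x, 3, 1, -2], [1, x + 2, 1, -2], [1, -7, x - 1, 3], [2, 12, 2, x - 8]].

Expanding det(xI - A) along the first row:
det(xI - A) = + (x)·det([[x + 2, 1, -2], [-7, x - 1, 3], [12, 2, x - 8]]) - (3)·det([[1, 1, -2], [1, x - 1, 3], [2, 2, x - 8]]) + (1)·det([[1, x + 2, -2], [1, -7, 3], [2, 12, x - 8]]) - (-2)·det([[1, x + 2, 1], [1, -7, x - 1], [2, 12, 2]]).

Evaluating gives χ_A(x) = x^4 - 7x^3 + 15x^2 - 13x + 4 = (x - 4)(x - 1)^3.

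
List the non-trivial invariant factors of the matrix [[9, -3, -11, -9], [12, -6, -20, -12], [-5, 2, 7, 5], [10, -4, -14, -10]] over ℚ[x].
x, x^3

The Jordan structure of A has elementary divisors x^3, x. Arranging the block sizes at each eigenvalue in decreasing order and taking row products gives the invariant factors.

Invariant factors (smallest first, each dividing the next): x, x^3.

Check: the last factor x^3 is the minimal polynomial, and the product x^4 is the characteristic polynomial.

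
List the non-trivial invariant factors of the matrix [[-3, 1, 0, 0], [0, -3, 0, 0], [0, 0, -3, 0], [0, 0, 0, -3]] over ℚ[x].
The Jordan structure of A has elementary divisors (x + 3)^2, (x + 3), (x + 3). Arranging the block sizes at each eigenvalue in decreasing order and taking row products gives the invariant factors.

Invariant factors (smallest first, each dividing the next): x + 3, x + 3, (x + 3)^2.

Check: the last factor (x + 3)^2 is the minimal polynomial, and the product (x + 3)^4 is the characteristic polynomial.

x + 3, x + 3, (x + 3)^2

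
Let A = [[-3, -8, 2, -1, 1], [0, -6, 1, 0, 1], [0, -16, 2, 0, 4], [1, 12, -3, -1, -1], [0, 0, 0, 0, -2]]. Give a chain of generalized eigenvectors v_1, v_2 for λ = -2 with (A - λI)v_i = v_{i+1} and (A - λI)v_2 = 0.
v_1 = [[0, 0, 0, 0, 1]]^T, v_2 = [[1, 1, 4, -1, 0]]^T

We seek v_1 ∈ ker((A + 2I)^2) \ ker(A + 2I), then set v_{i+1} = (A + 2I) v_i.

One such chain is v_1 = [[0, 0, 0, 0, 1]]^T, v_2 = [[1, 1, 4, -1, 0]]^T. Check: (A + 2I) v_2 = [[0, 0, 0, 0, 0]]^T = 0.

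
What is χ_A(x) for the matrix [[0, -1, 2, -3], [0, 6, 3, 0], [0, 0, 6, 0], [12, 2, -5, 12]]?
xI - A = [[x, 1, -2, 3], [0, x - 6, -3, 0], [0, 0, x - 6, 0], [-12, -2, 5, x - 12]].

Expanding det(xI - A) along the first row:
det(xI - A) = + (x)·det([[x - 6, -3, 0], [0, x - 6, 0], [-2, 5, x - 12]]) - (1)·det([[0, -3, 0], [0, x - 6, 0], [-12, 5, x - 12]]) + (-2)·det([[0, x - 6, 0], [0, 0, 0], [-12, -2, x - 12]]) - (3)·det([[0, x - 6, -3], [0, 0, x - 6], [-12, -2, 5]]).

Evaluating gives χ_A(x) = x^4 - 24x^3 + 216x^2 - 864x + 1296 = (x - 6)^4.

χ_A(x) = (x - 6)^4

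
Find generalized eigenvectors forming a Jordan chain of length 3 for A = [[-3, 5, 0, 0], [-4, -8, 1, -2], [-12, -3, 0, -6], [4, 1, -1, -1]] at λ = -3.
We seek v_1 ∈ ker((A + 3I)^3) \ ker((A + 3I)^2), then set v_{i+1} = (A + 3I) v_i.

One such chain is v_1 = [[2, 0, 5, -2]]^T, v_2 = [[0, 1, 3, -1]]^T, v_3 = [[5, 0, 12, -4]]^T. Check: (A + 3I) v_3 = [[0, 0, 0, 0]]^T = 0.

v_1 = [[2, 0, 5, -2]]^T, v_2 = [[0, 1, 3, -1]]^T, v_3 = [[5, 0, 12, -4]]^T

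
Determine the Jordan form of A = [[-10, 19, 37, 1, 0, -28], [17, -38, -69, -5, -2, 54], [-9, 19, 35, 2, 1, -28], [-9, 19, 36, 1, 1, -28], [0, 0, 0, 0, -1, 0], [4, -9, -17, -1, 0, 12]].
The characteristic polynomial is det(xI - A) = (x - 4)(x + 1)^5, so the eigenvalues are -1 (algebraic multiplicity 5), 4 (algebraic multiplicity 1).

For λ = -1: rank(A + I) = 3, rank((A + I)^2) = 1. The eigenspace has dimension 6 - 3 = 3, so there are 3 Jordan blocks; the rank sequence gives block sizes [2, 2, 1].

For λ = 4: algebraic multiplicity 1 gives one 1×1 block.

Assembling the blocks gives the Jordan form J above.

J = [[-1, 1, 0, 0, 0, 0], [0, -1, 0, 0, 0, 0], [0, 0, -1, 1, 0, 0], [0, 0, 0, -1, 0, 0], [0, 0, 0, 0, -1, 0], [0, 0, 0, 0, 0, 4]]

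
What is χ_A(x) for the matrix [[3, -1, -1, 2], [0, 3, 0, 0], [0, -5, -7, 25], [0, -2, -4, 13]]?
χ_A(x) = (x - 3)^4

xI - A = [[x - 3, 1, 1, -2], [0, x - 3, 0, 0], [0, 5, x + 7, -25], [0, 2, 4, x - 13]].

Expanding det(xI - A) along the first row:
det(xI - A) = + (x - 3)·det([[x - 3, 0, 0], [5, x + 7, -25], [2, 4, x - 13]]) - (1)·det([[0, 0, 0], [0, x + 7, -25], [0, 4, x - 13]]) + (1)·det([[0, x - 3, 0], [0, 5, -25], [0, 2, x - 13]]) - (-2)·det([[0, x - 3, 0], [0, 5, x + 7], [0, 2, 4]]).

Evaluating gives χ_A(x) = x^4 - 12x^3 + 54x^2 - 108x + 81 = (x - 3)^4.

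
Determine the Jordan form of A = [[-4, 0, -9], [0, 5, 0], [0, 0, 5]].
The characteristic polynomial is det(xI - A) = (x - 5)^2(x + 4), so the eigenvalues are -4 (algebraic multiplicity 1), 5 (algebraic multiplicity 2).

For λ = -4: algebraic multiplicity 1 gives one 1×1 block.

For λ = 5: rank(A - 5I) = 1. The eigenspace has dimension 3 - 1 = 2, so there are 2 Jordan blocks; the rank sequence gives block sizes [1, 1].

Assembling the blocks gives the Jordan form J above.

J = [[-4, 0, 0], [0, 5, 0], [0, 0, 5]]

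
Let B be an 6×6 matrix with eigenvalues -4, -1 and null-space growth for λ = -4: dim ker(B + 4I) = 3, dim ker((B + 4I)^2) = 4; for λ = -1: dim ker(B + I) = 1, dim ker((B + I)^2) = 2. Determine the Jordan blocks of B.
λ = -4: successive nullity increments [3, 1] count blocks of size ≥ k; block sizes are [2, 1, 1].
λ = -1: successive nullity increments [1, 1] count blocks of size ≥ k; block sizes are [2].

Jordan blocks: (-4, 2), (-4, 1), (-4, 1), (-1, 2)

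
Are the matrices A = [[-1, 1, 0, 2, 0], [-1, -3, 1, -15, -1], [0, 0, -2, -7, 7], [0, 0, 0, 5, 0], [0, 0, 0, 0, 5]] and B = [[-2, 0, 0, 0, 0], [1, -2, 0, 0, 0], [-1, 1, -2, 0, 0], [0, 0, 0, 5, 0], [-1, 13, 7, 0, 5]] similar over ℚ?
Yes.

Two matrices over a field are similar if and only if they have the same invariant factors.

Both A and B have characteristic polynomial (x - 5)^2(x + 2)^3 and minimal polynomial (x - 5)(x + 2)^3. Computing further, both have invariant factors x - 5, (x - 5)(x + 2)^3. Hence A and B are similar.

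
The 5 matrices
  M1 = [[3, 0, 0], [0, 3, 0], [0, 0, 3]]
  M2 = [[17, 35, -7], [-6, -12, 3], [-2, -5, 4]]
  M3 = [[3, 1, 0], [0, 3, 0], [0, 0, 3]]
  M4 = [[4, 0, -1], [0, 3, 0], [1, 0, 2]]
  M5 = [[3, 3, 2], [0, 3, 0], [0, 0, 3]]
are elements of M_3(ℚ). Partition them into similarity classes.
2 classes: {M1}, {M2, M3, M4, M5}

Characteristic polynomials: χ_{M1} = (x - 3)^3, χ_{M2} = (x - 3)^3, χ_{M3} = (x - 3)^3, χ_{M4} = (x - 3)^3, χ_{M5} = (x - 3)^3.

{M1}: invariant factors x - 3, x - 3, x - 3.

{M2, M3, M4, M5}: invariant factors x - 3, (x - 3)^2.

Matrices are similar if and only if their invariant-factor lists agree; the partition into similarity classes is {M1}, {M2, M3, M4, M5}.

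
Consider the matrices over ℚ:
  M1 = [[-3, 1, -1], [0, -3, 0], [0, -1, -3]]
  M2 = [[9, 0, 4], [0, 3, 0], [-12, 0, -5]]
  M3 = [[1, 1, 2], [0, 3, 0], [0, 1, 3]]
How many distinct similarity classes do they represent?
3 classes: {M1}, {M2}, {M3}

Characteristic polynomials: χ_{M1} = (x + 3)^3, χ_{M2} = (x - 3)^2(x - 1), χ_{M3} = (x - 3)^2(x - 1).

{M1}: invariant factors (x + 3)^3.

{M2}: invariant factors x - 3, (x - 3)(x - 1).

{M3}: invariant factors (x - 3)^2(x - 1).

Matrices are similar if and only if their invariant-factor lists agree; the partition into similarity classes is {M1}, {M2}, {M3}.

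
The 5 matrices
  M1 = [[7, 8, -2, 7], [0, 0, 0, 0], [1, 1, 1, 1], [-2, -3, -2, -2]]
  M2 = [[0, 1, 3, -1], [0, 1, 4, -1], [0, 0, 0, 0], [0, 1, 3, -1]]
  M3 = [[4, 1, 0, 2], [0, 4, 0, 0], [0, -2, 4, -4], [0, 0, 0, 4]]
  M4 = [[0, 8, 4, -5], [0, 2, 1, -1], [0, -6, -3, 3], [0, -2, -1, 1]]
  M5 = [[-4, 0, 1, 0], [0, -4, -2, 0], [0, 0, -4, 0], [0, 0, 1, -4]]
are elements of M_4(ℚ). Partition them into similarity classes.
Characteristic polynomials: χ_{M1} = x^2(x - 3)^2, χ_{M2} = x^4, χ_{M3} = (x - 4)^4, χ_{M4} = x^4, χ_{M5} = (x + 4)^4.

{M1}: invariant factors x^2(x - 3)^2.

{M2, M4}: invariant factors x, x^3.

{M3}: invariant factors x - 4, x - 4, (x - 4)^2.

{M5}: invariant factors x + 4, x + 4, (x + 4)^2.

Matrices are similar if and only if their invariant-factor lists agree; the partition into similarity classes is {M1}, {M2, M4}, {M3}, {M5}.

4 classes: {M1}, {M2, M4}, {M3}, {M5}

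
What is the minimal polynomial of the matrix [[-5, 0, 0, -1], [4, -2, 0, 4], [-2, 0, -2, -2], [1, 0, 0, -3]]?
m_A(x) = (x + 2)(x + 4)^2

The characteristic polynomial factors as (x + 2)^2(x + 4)^2. The minimal polynomial is ∏(x - λ)^{k_λ} where k_λ is the size of the largest Jordan block at λ.

For λ = -4: rank(A + 4I) = 3, and the largest Jordan block has size 2 (the smallest k with rank((A + 4I)^k) = rank((A + 4I)^(k+1))).
For λ = -2: rank(A + 2I) = 2, and the largest Jordan block has size 1 (the smallest k with rank((A + 2I)^k) = rank((A + 2I)^(k+1))).

So m_A(x) = (x + 2)(x + 4)^2.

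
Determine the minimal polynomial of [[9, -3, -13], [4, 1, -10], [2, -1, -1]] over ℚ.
m_A(x) = (x - 3)^3

The characteristic polynomial factors as (x - 3)^3. The minimal polynomial is ∏(x - λ)^{k_λ} where k_λ is the size of the largest Jordan block at λ.

For λ = 3: rank(A - 3I) = 2, and the largest Jordan block has size 3 (the smallest k with rank((A - 3I)^k) = rank((A - 3I)^(k+1))).

So m_A(x) = (x - 3)^3.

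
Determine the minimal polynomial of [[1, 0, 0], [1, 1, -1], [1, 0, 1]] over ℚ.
The characteristic polynomial factors as (x - 1)^3. The minimal polynomial is ∏(x - λ)^{k_λ} where k_λ is the size of the largest Jordan block at λ.

For λ = 1: rank(A - I) = 2, and the largest Jordan block has size 3 (the smallest k with rank((A - I)^k) = rank((A - I)^(k+1))).

So m_A(x) = (x - 1)^3.

m_A(x) = (x - 1)^3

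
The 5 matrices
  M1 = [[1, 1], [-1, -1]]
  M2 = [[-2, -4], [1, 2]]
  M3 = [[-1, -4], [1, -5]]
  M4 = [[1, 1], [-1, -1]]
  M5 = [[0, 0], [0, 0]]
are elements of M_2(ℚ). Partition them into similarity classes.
Characteristic polynomials: χ_{M1} = x^2, χ_{M2} = x^2, χ_{M3} = (x + 3)^2, χ_{M4} = x^2, χ_{M5} = x^2.

{M1, M2, M4}: invariant factors x^2.

{M3}: invariant factors (x + 3)^2.

{M5}: invariant factors x, x.

Matrices are similar if and only if their invariant-factor lists agree; the partition into similarity classes is {M1, M2, M4}, {M3}, {M5}.

3 classes: {M1, M2, M4}, {M3}, {M5}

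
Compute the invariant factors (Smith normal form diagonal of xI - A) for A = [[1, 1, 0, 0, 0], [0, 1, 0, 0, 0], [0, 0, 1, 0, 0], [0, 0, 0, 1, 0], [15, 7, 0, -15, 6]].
The Jordan structure of A has elementary divisors (x - 1)^2, (x - 1), (x - 1), (x - 6). Arranging the block sizes at each eigenvalue in decreasing order and taking row products gives the invariant factors.

Invariant factors (smallest first, each dividing the next): x - 1, x - 1, (x - 6)(x - 1)^2.

Check: the last factor (x - 6)(x - 1)^2 is the minimal polynomial, and the product (x - 6)(x - 1)^4 is the characteristic polynomial.

x - 1, x - 1, (x - 6)(x - 1)^2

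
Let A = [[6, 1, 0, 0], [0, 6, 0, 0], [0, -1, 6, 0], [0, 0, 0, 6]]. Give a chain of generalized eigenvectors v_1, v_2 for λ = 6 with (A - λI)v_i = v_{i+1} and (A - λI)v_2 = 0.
We seek v_1 ∈ ker((A - 6I)^2) \ ker(A - 6I), then set v_{i+1} = (A - 6I) v_i.

One such chain is v_1 = [[0, 1, 0, 0]]^T, v_2 = [[1, 0, -1, 0]]^T. Check: (A - 6I) v_2 = [[0, 0, 0, 0]]^T = 0.

v_1 = [[0, 1, 0, 0]]^T, v_2 = [[1, 0, -1, 0]]^T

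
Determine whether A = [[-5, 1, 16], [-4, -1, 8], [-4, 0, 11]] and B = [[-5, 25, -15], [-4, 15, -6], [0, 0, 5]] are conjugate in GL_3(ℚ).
trace(A) = 5 but trace(B) = 15. The trace is a similarity invariant, so A and B are not similar.

No.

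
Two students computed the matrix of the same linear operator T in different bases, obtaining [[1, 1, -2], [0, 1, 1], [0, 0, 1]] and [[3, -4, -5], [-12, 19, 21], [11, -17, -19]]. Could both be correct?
Yes.

Two matrices over a field are similar if and only if they have the same invariant factors.

Both A and B have characteristic polynomial (x - 1)^3 and minimal polynomial (x - 1)^3. Computing further, both have invariant factors (x - 1)^3. Hence A and B are similar.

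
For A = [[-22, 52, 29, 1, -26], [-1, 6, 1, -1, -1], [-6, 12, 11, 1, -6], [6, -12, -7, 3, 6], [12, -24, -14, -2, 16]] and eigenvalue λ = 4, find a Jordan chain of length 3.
We seek v_1 ∈ ker((A - 4I)^3) \ ker((A - 4I)^2), then set v_{i+1} = (A - 4I) v_i.

One such chain is v_1 = [[0, 0, 0, 1, 0]]^T, v_2 = [[1, -1, 1, -1, -2]]^T, v_3 = [[2, 1, 0, 0, 0]]^T. Check: (A - 4I) v_3 = [[0, 0, 0, 0, 0]]^T = 0.

v_1 = [[0, 0, 0, 1, 0]]^T, v_2 = [[1, -1, 1, -1, -2]]^T, v_3 = [[2, 1, 0, 0, 0]]^T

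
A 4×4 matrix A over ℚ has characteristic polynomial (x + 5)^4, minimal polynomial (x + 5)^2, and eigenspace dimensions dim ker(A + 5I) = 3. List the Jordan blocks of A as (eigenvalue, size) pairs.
λ = -5: algebraic multiplicity 4 (exponent in χ_A), largest block size 2 (exponent in m_A), 3 blocks (geometric multiplicity). These force block sizes [2, 1, 1].

Jordan blocks: (-5, 2), (-5, 1), (-5, 1)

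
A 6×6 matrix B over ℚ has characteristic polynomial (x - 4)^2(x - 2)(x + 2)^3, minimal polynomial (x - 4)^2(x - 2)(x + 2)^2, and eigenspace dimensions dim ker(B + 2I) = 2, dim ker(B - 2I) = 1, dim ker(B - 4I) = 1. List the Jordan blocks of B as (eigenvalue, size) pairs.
λ = -2: algebraic multiplicity 3 (exponent in χ_B), largest block size 2 (exponent in m_B), 2 blocks (geometric multiplicity). These force block sizes [2, 1].
λ = 2: algebraic multiplicity 1 (exponent in χ_B), largest block size 1 (exponent in m_B), 1 block (geometric multiplicity). This forces block sizes [1].
λ = 4: algebraic multiplicity 2 (exponent in χ_B), largest block size 2 (exponent in m_B), 1 block (geometric multiplicity). This forces block sizes [2].

Jordan blocks: (-2, 2), (-2, 1), (2, 1), (4, 2)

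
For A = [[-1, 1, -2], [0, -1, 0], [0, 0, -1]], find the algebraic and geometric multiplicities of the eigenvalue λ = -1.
The characteristic polynomial is (x + 1)^3, so the factor x + 1 appears with exponent 3: the algebraic multiplicity is 3.

rank(A + I) = 1, so the eigenspace has dimension 3 - 1 = 2: the geometric multiplicity is 2.

Since 2 < 3, A is not diagonalizable.

algebraic multiplicity 3, geometric multiplicity 2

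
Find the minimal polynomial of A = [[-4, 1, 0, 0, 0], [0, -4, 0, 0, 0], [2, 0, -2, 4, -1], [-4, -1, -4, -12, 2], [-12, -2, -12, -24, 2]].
The characteristic polynomial factors as (x + 4)^5. The minimal polynomial is ∏(x - λ)^{k_λ} where k_λ is the size of the largest Jordan block at λ.

For λ = -4: rank(A + 4I) = 2, and the largest Jordan block has size 2 (the smallest k with rank((A + 4I)^k) = rank((A + 4I)^(k+1))).

So m_A(x) = (x + 4)^2.

m_A(x) = (x + 4)^2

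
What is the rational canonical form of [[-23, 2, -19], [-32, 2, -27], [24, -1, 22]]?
R = [[0, 0, 25], [1, 0, 15], [0, 1, 1]]

The invariant factors of A (the non-unit diagonal entries of the Smith normal form of xI - A over ℚ[x]) are (x - 5)(x^2 + 4x + 5), each dividing the next. The characteristic polynomial is their product, (x - 5)(x^2 + 4x + 5).

The rational canonical form is the block-diagonal matrix of companion matrices C(f_i):
R = [[0, 0, 25], [1, 0, 15], [0, 1, 1]].

Note the characteristic polynomial does not split into linear factors over ℚ, so A has no Jordan form over ℚ; the rational canonical form exists over any field.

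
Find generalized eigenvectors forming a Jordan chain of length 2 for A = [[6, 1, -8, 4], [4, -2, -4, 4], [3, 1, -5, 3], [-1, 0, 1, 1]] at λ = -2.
We seek v_1 ∈ ker((A + 2I)^2) \ ker(A + 2I), then set v_{i+1} = (A + 2I) v_i.

One such chain is v_1 = [[1, 1, 1, 0]]^T, v_2 = [[1, 0, 1, 0]]^T. Check: (A + 2I) v_2 = [[0, 0, 0, 0]]^T = 0.

v_1 = [[1, 1, 1, 0]]^T, v_2 = [[1, 0, 1, 0]]^T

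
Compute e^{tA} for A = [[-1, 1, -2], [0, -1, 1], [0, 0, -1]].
A has Jordan form J = [[-1, 1, 0], [0, -1, 1], [0, 0, -1]] with A = PJP^{-1}, so e^{tA} = P e^{tJ} P^{-1}.

For a Jordan block J_k(λ), e^{tJ_k(λ)} = e^{λt} · (I + tN + t^2 N^2/2! + ... + t^{k-1} N^{k-1}/(k-1)!) where N is the nilpotent superdiagonal part.

Assembling the blocks and conjugating back gives the entries of e^{tA} as shown above.

e^{tA} = [[e^{-t}, t*e^{-t}, t*(t - 4)*e^{-t}/2], [0, e^{-t}, t*e^{-t}], [0, 0, e^{-t}]]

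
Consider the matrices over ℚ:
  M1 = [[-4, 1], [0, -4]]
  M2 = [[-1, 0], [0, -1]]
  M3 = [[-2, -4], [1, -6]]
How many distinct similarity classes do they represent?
2 classes: {M1, M3}, {M2}

Characteristic polynomials: χ_{M1} = (x + 4)^2, χ_{M2} = (x + 1)^2, χ_{M3} = (x + 4)^2.

{M1, M3}: invariant factors (x + 4)^2.

{M2}: invariant factors x + 1, x + 1.

Matrices are similar if and only if their invariant-factor lists agree; the partition into similarity classes is {M1, M3}, {M2}.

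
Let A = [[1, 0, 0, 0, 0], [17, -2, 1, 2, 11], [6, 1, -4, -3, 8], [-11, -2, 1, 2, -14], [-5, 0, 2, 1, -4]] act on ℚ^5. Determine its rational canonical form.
R = [[1, 0, 0, 0, 0], [0, 0, 0, 0, 25], [0, 1, 0, 0, 0], [0, 0, 1, 0, -16], [0, 0, 0, 1, -8]]

The invariant factors of A (the non-unit diagonal entries of the Smith normal form of xI - A over ℚ[x]) are x - 1, (x - 1)(x + 5)(x^2 + 4x + 5), each dividing the next. The characteristic polynomial is their product, (x - 1)^2(x + 5)(x^2 + 4x + 5).

The rational canonical form is the block-diagonal matrix of companion matrices C(f_i):
R = [[1, 0, 0, 0, 0], [0, 0, 0, 0, 25], [0, 1, 0, 0, 0], [0, 0, 1, 0, -16], [0, 0, 0, 1, -8]].

Note the characteristic polynomial does not split into linear factors over ℚ, so A has no Jordan form over ℚ; the rational canonical form exists over any field.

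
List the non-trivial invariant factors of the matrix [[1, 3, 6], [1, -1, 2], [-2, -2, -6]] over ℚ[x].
x + 2, (x + 2)^2

The Jordan structure of A has elementary divisors (x + 2)^2, (x + 2). Arranging the block sizes at each eigenvalue in decreasing order and taking row products gives the invariant factors.

Invariant factors (smallest first, each dividing the next): x + 2, (x + 2)^2.

Check: the last factor (x + 2)^2 is the minimal polynomial, and the product (x + 2)^3 is the characteristic polynomial.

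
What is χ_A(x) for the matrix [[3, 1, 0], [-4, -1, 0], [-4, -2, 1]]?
χ_A(x) = (x - 1)^3

xI - A = [[x - 3, -1, 0], [4, x + 1, 0], [4, 2, x - 1]].

Expanding det(xI - A) along the first row:
det(xI - A) = + (x - 3)·det([[x + 1, 0], [2, x - 1]]) - (-1)·det([[4, 0], [4, x - 1]]) + (0)·det([[4, x + 1], [4, 2]]).

Evaluating gives χ_A(x) = x^3 - 3x^2 + 3x - 1 = (x - 1)^3.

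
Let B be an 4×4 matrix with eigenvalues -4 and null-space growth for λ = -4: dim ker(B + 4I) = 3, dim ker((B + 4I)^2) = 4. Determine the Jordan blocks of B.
λ = -4: successive nullity increments [3, 1] count blocks of size ≥ k; block sizes are [2, 1, 1].

Jordan blocks: (-4, 2), (-4, 1), (-4, 1)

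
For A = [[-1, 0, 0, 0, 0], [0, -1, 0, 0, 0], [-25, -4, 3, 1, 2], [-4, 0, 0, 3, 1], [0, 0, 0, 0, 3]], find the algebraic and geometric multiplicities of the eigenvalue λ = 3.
algebraic multiplicity 3, geometric multiplicity 1

The characteristic polynomial is (x - 3)^3(x + 1)^2, so the factor x - 3 appears with exponent 3: the algebraic multiplicity is 3.

rank(A - 3I) = 4, so the eigenspace has dimension 5 - 4 = 1: the geometric multiplicity is 1.

Since 1 < 3, A is not diagonalizable.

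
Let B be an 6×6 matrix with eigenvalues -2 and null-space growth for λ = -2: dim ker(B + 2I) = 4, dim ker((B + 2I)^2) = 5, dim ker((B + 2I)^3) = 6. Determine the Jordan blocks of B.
Jordan blocks: (-2, 3), (-2, 1), (-2, 1), (-2, 1)

λ = -2: successive nullity increments [4, 1, 1] count blocks of size ≥ k; block sizes are [3, 1, 1, 1].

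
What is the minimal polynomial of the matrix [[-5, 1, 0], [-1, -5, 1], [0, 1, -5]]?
m_A(x) = (x + 5)^3

The characteristic polynomial factors as (x + 5)^3. The minimal polynomial is ∏(x - λ)^{k_λ} where k_λ is the size of the largest Jordan block at λ.

For λ = -5: rank(A + 5I) = 2, and the largest Jordan block has size 3 (the smallest k with rank((A + 5I)^k) = rank((A + 5I)^(k+1))).

So m_A(x) = (x + 5)^3.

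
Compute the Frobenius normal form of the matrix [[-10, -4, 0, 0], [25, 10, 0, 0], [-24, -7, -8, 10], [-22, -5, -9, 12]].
The invariant factors of A (the non-unit diagonal entries of the Smith normal form of xI - A over ℚ[x]) are x^2(x^2 - 4x - 6), each dividing the next. The characteristic polynomial is their product, x^2(x^2 - 4x - 6).

The rational canonical form is the block-diagonal matrix of companion matrices C(f_i):
R = [[0, 0, 0, 0], [1, 0, 0, 0], [0, 1, 0, 6], [0, 0, 1, 4]].

Note the characteristic polynomial does not split into linear factors over ℚ, so A has no Jordan form over ℚ; the rational canonical form exists over any field.

R = [[0, 0, 0, 0], [1, 0, 0, 0], [0, 1, 0, 6], [0, 0, 1, 4]]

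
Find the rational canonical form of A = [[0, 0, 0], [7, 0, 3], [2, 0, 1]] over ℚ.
R = [[0, 0, 0], [1, 0, 0], [0, 1, 1]]

The invariant factors of A (the non-unit diagonal entries of the Smith normal form of xI - A over ℚ[x]) are x^2(x - 1), each dividing the next. The characteristic polynomial is their product, x^2(x - 1).

The rational canonical form is the block-diagonal matrix of companion matrices C(f_i):
R = [[0, 0, 0], [1, 0, 0], [0, 1, 1]].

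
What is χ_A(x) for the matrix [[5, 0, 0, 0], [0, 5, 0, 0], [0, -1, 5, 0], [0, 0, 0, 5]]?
χ_A(x) = (x - 5)^4

xI - A = [[x - 5, 0, 0, 0], [0, x - 5, 0, 0], [0, 1, x - 5, 0], [0, 0, 0, x - 5]].

Expanding det(xI - A) along the first row:
det(xI - A) = + (x - 5)·det([[x - 5, 0, 0], [1, x - 5, 0], [0, 0, x - 5]]) - (0)·det([[0, 0, 0], [0, x - 5, 0], [0, 0, x - 5]]) + (0)·det([[0, x - 5, 0], [0, 1, 0], [0, 0, x - 5]]) - (0)·det([[0, x - 5, 0], [0, 1, x - 5], [0, 0, 0]]).

Evaluating gives χ_A(x) = x^4 - 20x^3 + 150x^2 - 500x + 625 = (x - 5)^4.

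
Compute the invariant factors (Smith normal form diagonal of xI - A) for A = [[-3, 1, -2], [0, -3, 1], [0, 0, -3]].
The Jordan structure of A has elementary divisors (x + 3)^3. Arranging the block sizes at each eigenvalue in decreasing order and taking row products gives the invariant factors.

Invariant factors (smallest first, each dividing the next): (x + 3)^3.

Check: the last factor (x + 3)^3 is the minimal polynomial, and the product (x + 3)^3 is the characteristic polynomial.

(x + 3)^3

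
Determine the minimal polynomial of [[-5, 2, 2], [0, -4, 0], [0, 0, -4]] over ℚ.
The characteristic polynomial factors as (x + 4)^2(x + 5). The minimal polynomial is ∏(x - λ)^{k_λ} where k_λ is the size of the largest Jordan block at λ.

For λ = -5: rank(A + 5I) = 2, and the largest Jordan block has size 1 (the smallest k with rank((A + 5I)^k) = rank((A + 5I)^(k+1))).
For λ = -4: rank(A + 4I) = 1, and the largest Jordan block has size 1 (the smallest k with rank((A + 4I)^k) = rank((A + 4I)^(k+1))).

So m_A(x) = (x + 4)(x + 5).

m_A(x) = (x + 4)(x + 5)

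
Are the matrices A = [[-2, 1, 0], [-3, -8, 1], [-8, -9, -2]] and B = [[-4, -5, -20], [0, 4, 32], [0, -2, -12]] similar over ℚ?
Both have characteristic polynomial (x + 4)^3, but the minimal polynomial of A is (x + 4)^3 while the minimal polynomial of B is (x + 4)^2. The minimal polynomial is a similarity invariant, so A and B are not similar.

No.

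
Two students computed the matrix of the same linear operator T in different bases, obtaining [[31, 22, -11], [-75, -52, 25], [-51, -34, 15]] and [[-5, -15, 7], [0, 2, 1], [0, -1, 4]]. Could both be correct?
trace(A) = -6 but trace(B) = 1. The trace is a similarity invariant, so A and B are not similar.

No.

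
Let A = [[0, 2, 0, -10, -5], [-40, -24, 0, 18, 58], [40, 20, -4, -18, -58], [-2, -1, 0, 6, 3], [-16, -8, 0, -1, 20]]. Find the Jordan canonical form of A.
The characteristic polynomial is det(xI - A) = (x - 5)^2(x + 4)^3, so the eigenvalues are -4 (algebraic multiplicity 3), 5 (algebraic multiplicity 2).

For λ = -4: rank(A + 4I) = 3, rank((A + 4I)^2) = 2. The eigenspace has dimension 5 - 3 = 2, so there are 2 Jordan blocks; the rank sequence gives block sizes [2, 1].

For λ = 5: rank(A - 5I) = 4, rank((A - 5I)^2) = 3. The eigenspace has dimension 5 - 4 = 1, so there is 1 Jordan block; the rank sequence gives block sizes [2].

Assembling the blocks gives the Jordan form J above.

J = [[-4, 1, 0, 0, 0], [0, -4, 0, 0, 0], [0, 0, -4, 0, 0], [0, 0, 0, 5, 1], [0, 0, 0, 0, 5]]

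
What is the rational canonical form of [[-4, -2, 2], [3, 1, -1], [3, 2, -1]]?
The invariant factors of A (the non-unit diagonal entries of the Smith normal form of xI - A over ℚ[x]) are (x + 1)(x^2 + 3x - 2), each dividing the next. The characteristic polynomial is their product, (x + 1)(x^2 + 3x - 2).

The rational canonical form is the block-diagonal matrix of companion matrices C(f_i):
R = [[0, 0, 2], [1, 0, -1], [0, 1, -4]].

Note the characteristic polynomial does not split into linear factors over ℚ, so A has no Jordan form over ℚ; the rational canonical form exists over any field.

R = [[0, 0, 2], [1, 0, -1], [0, 1, -4]]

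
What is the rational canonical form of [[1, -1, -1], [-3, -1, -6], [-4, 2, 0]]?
R = [[0, 0, -2], [1, 0, -4], [0, 1, 0]]

The invariant factors of A (the non-unit diagonal entries of the Smith normal form of xI - A over ℚ[x]) are x^3 + 4x + 2, each dividing the next. The characteristic polynomial is their product, x^3 + 4x + 2.

The rational canonical form is the block-diagonal matrix of companion matrices C(f_i):
R = [[0, 0, -2], [1, 0, -4], [0, 1, 0]].

Note the characteristic polynomial does not split into linear factors over ℚ, so A has no Jordan form over ℚ; the rational canonical form exists over any field.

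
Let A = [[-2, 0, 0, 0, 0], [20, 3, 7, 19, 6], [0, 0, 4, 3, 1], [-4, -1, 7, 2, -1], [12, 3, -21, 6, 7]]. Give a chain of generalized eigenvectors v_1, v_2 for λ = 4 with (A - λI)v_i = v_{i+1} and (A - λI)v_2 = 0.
We seek v_1 ∈ ker((A - 4I)^2) \ ker(A - 4I), then set v_{i+1} = (A - 4I) v_i.

One such chain is v_1 = [[0, -1, 0, 0, 0]]^T, v_2 = [[0, 1, 0, 1, -3]]^T. Check: (A - 4I) v_2 = [[0, 0, 0, 0, 0]]^T = 0.

v_1 = [[0, -1, 0, 0, 0]]^T, v_2 = [[0, 1, 0, 1, -3]]^T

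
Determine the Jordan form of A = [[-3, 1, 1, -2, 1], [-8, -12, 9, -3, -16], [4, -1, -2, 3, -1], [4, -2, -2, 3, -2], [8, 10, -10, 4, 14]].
The characteristic polynomial is det(xI - A) = (x - 4)(x + 1)^4, so the eigenvalues are -1 (algebraic multiplicity 4), 4 (algebraic multiplicity 1).

For λ = -1: rank(A + I) = 3, rank((A + I)^2) = 1. The eigenspace has dimension 5 - 3 = 2, so there are 2 Jordan blocks; the rank sequence gives block sizes [2, 2].

For λ = 4: algebraic multiplicity 1 gives one 1×1 block.

Assembling the blocks gives the Jordan form J above.

J = [[-1, 1, 0, 0, 0], [0, -1, 0, 0, 0], [0, 0, -1, 1, 0], [0, 0, 0, -1, 0], [0, 0, 0, 0, 4]]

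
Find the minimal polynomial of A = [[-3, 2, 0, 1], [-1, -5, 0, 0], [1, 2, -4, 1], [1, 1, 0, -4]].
m_A(x) = (x + 4)^3

The characteristic polynomial factors as (x + 4)^4. The minimal polynomial is ∏(x - λ)^{k_λ} where k_λ is the size of the largest Jordan block at λ.

For λ = -4: rank(A + 4I) = 2, and the largest Jordan block has size 3 (the smallest k with rank((A + 4I)^k) = rank((A + 4I)^(k+1))).

So m_A(x) = (x + 4)^3.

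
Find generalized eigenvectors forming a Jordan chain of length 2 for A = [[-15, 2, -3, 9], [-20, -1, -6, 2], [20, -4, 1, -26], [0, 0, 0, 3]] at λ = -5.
We seek v_1 ∈ ker((A + 5I)^2) \ ker(A + 5I), then set v_{i+1} = (A + 5I) v_i.

One such chain is v_1 = [[0, 2, 1, 0]]^T, v_2 = [[1, 2, -2, 0]]^T. Check: (A + 5I) v_2 = [[0, 0, 0, 0]]^T = 0.

v_1 = [[0, 2, 1, 0]]^T, v_2 = [[1, 2, -2, 0]]^T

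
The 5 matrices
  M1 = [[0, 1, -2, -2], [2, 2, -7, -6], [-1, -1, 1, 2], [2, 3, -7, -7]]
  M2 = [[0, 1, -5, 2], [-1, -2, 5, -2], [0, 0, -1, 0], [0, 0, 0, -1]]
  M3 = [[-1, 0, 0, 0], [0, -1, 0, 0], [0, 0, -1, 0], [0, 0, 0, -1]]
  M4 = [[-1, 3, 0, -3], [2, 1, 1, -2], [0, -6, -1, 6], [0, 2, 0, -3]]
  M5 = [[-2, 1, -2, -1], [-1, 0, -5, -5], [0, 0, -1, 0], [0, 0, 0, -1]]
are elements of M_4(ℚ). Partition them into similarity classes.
3 classes: {M1, M4, M5}, {M2}, {M3}

Characteristic polynomials: χ_{M1} = (x + 1)^4, χ_{M2} = (x + 1)^4, χ_{M3} = (x + 1)^4, χ_{M4} = (x + 1)^4, χ_{M5} = (x + 1)^4.

{M1, M4, M5}: invariant factors x + 1, (x + 1)^3.

{M2}: invariant factors x + 1, x + 1, (x + 1)^2.

{M3}: invariant factors x + 1, x + 1, x + 1, x + 1.

Matrices are similar if and only if their invariant-factor lists agree; the partition into similarity classes is {M1, M4, M5}, {M2}, {M3}.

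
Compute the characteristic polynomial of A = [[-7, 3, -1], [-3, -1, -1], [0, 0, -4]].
xI - A = [[x + 7, -3, 1], [3, x + 1, 1], [0, 0, x + 4]].

Expanding det(xI - A) along the first row:
det(xI - A) = + (x + 7)·det([[x + 1, 1], [0, x + 4]]) - (-3)·det([[3, 1], [0, x + 4]]) + (1)·det([[3, x + 1], [0, 0]]).

Evaluating gives χ_A(x) = x^3 + 12x^2 + 48x + 64 = (x + 4)^3.

χ_A(x) = (x + 4)^3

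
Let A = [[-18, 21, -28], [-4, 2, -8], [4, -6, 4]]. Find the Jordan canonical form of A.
The characteristic polynomial is det(xI - A) = (x + 4)^3, so the eigenvalues are -4 (algebraic multiplicity 3).

For λ = -4: rank(A + 4I) = 1, rank((A + 4I)^2) = 0. The eigenspace has dimension 3 - 1 = 2, so there are 2 Jordan blocks; the rank sequence gives block sizes [2, 1].

Assembling the blocks gives the Jordan form J above.

J = [[-4, 1, 0], [0, -4, 0], [0, 0, -4]]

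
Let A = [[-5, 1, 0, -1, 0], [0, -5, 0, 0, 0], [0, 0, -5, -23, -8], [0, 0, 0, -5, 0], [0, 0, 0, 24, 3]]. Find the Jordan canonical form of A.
J = [[-5, 1, 0, 0, 0], [0, -5, 0, 0, 0], [0, 0, -5, 1, 0], [0, 0, 0, -5, 0], [0, 0, 0, 0, 3]]

The characteristic polynomial is det(xI - A) = (x - 3)(x + 5)^4, so the eigenvalues are -5 (algebraic multiplicity 4), 3 (algebraic multiplicity 1).

For λ = -5: rank(A + 5I) = 3, rank((A + 5I)^2) = 1. The eigenspace has dimension 5 - 3 = 2, so there are 2 Jordan blocks; the rank sequence gives block sizes [2, 2].

For λ = 3: algebraic multiplicity 1 gives one 1×1 block.

Assembling the blocks gives the Jordan form J above.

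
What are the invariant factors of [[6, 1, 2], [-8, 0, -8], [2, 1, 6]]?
The Jordan structure of A has elementary divisors (x - 4)^2, (x - 4). Arranging the block sizes at each eigenvalue in decreasing order and taking row products gives the invariant factors.

Invariant factors (smallest first, each dividing the next): x - 4, (x - 4)^2.

Check: the last factor (x - 4)^2 is the minimal polynomial, and the product (x - 4)^3 is the characteristic polynomial.

x - 4, (x - 4)^2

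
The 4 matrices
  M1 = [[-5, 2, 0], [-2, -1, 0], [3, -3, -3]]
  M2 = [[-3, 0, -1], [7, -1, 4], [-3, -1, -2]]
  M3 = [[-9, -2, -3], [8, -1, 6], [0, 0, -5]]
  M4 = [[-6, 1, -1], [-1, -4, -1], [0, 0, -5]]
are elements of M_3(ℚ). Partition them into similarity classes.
3 classes: {M1}, {M2}, {M3, M4}

Characteristic polynomials: χ_{M1} = (x + 3)^3, χ_{M2} = (x + 2)^3, χ_{M3} = (x + 5)^3, χ_{M4} = (x + 5)^3.

{M1}: invariant factors x + 3, (x + 3)^2.

{M2}: invariant factors (x + 2)^3.

{M3, M4}: invariant factors x + 5, (x + 5)^2.

Matrices are similar if and only if their invariant-factor lists agree; the partition into similarity classes is {M1}, {M2}, {M3, M4}.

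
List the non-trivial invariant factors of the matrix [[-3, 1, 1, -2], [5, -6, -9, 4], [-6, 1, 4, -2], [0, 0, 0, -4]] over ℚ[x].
The Jordan structure of A has elementary divisors (x + 4)^2, (x + 4), (x - 3). Arranging the block sizes at each eigenvalue in decreasing order and taking row products gives the invariant factors.

Invariant factors (smallest first, each dividing the next): x + 4, (x - 3)(x + 4)^2.

Check: the last factor (x - 3)(x + 4)^2 is the minimal polynomial, and the product (x - 3)(x + 4)^3 is the characteristic polynomial.

x + 4, (x - 3)(x + 4)^2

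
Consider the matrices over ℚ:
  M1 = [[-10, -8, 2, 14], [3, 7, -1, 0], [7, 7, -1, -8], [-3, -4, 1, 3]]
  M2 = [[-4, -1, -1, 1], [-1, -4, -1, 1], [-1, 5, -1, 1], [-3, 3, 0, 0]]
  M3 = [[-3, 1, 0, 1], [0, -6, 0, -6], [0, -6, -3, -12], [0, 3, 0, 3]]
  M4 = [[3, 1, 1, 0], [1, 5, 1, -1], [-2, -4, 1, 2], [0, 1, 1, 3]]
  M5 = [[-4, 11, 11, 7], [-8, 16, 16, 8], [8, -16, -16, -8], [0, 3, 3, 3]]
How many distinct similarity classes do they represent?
4 classes: {M1}, {M2, M3}, {M4}, {M5}

Characteristic polynomials: χ_{M1} = x^2(x - 3)(x + 4), χ_{M2} = x(x + 3)^3, χ_{M3} = x(x + 3)^3, χ_{M4} = (x - 3)^4, χ_{M5} = x^2(x - 3)(x + 4).

{M1}: invariant factors x^2(x - 3)(x + 4).

{M2, M3}: invariant factors x + 3, x(x + 3)^2.

{M4}: invariant factors x - 3, (x - 3)^3.

{M5}: invariant factors x, x(x - 3)(x + 4).

Matrices are similar if and only if their invariant-factor lists agree; the partition into similarity classes is {M1}, {M2, M3}, {M4}, {M5}.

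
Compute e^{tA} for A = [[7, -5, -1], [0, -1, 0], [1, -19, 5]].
A has Jordan form J = [[-1, 0, 0], [0, 6, 1], [0, 0, 6]] with A = PJP^{-1}, so e^{tA} = P e^{tJ} P^{-1}.

For a Jordan block J_k(λ), e^{tJ_k(λ)} = e^{λt} · (I + tN + t^2 N^2/2! + ... + t^{k-1} N^{k-1}/(k-1)!) where N is the nilpotent superdiagonal part.

Assembling the blocks and conjugating back gives the entries of e^{tA} as shown above.

e^{tA} = [[(t + 1)*e^{6*t}, ((2*t - 1)*e^{7*t} + 1)*e^{-t}, -t*e^{6*t}], [0, e^{-t}, 0], [t*e^{6*t}, ((2*t - 3)*e^{7*t} + 3)*e^{-t}, (1 - t)*e^{6*t}]]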